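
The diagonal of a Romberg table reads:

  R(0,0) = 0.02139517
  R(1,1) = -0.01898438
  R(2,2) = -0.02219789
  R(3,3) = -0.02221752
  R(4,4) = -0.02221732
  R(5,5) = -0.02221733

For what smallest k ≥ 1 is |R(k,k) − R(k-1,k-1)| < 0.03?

k = 2

|R(1,1) − R(0,0)| = 0.04037955 ≥ 0.03
|R(2,2) − R(1,1)| = 0.00321351 < 0.03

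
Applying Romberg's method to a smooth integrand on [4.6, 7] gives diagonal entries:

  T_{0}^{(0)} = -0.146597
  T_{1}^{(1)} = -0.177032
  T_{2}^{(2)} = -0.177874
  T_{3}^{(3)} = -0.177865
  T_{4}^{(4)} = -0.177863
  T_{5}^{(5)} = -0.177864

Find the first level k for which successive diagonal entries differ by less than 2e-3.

k = 2

|T_{1}^{(1)} − T_{0}^{(0)}| = 0.030435 ≥ 2e-3
|T_{2}^{(2)} − T_{1}^{(1)}| = 0.000842 < 2e-3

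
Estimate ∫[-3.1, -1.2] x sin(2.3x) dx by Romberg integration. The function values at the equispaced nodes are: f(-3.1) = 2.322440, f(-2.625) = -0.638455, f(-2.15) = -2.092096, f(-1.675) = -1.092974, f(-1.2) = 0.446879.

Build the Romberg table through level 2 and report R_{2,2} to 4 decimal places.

-1.2904

R_{0,0} (trapezoid, 1 panel, h=1.9000): 2.630853
R_{1,0} (trapezoid, 2 panels, h=0.9500): -0.672065
R_{2,0} (trapezoid, 4 panels, h=0.4750): -1.158461
R_{1,1} = -0.672065 + (-0.672065 − 2.630853)/3 = -1.773038
R_{2,1} = -1.158461 + (-1.158461 − (-0.672065))/3 = -1.320593
R_{2,2} = -1.320593 + (-1.320593 − (-1.773038))/15 = -1.290430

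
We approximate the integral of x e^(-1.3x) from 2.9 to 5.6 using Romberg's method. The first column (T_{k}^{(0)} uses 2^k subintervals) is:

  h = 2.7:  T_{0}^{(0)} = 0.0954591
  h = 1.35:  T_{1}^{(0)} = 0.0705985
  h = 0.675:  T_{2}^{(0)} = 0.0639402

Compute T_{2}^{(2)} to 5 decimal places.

0.06168

Richardson extrapolation on the trapezoidal column (denominator 4−1=3):
T_{1}^{(1)} = (4·0.0705985 − 0.0954591) / 3 = 0.0623116
T_{2}^{(1)} = (4·0.0639402 − 0.0705985) / 3 = 0.0617208
T_{2}^{(2)} = (16·0.0617208 − 0.0623116) / 15 = 0.0616814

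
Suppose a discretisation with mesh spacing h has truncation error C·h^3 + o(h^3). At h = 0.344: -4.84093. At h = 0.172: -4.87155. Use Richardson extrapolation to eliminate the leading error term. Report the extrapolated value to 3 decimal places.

-4.876

Extrapolated value = (8·A(h/2) − A(h)) / (8 − 1)
= (8·(-4.87155) − (-4.84093)) / 7
= -34.13147 / 7 = -4.87592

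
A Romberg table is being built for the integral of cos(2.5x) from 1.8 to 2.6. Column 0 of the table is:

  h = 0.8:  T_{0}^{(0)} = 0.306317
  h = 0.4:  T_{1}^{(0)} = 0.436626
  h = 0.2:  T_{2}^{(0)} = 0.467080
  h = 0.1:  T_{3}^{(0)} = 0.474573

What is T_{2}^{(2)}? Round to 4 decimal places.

Richardson extrapolation on the trapezoidal column (denominator 4−1=3):
T_{1}^{(1)} = (4·0.436626 − 0.306317) / 3 = 0.480062
T_{2}^{(1)} = 0.467080 + (0.467080 − 0.436626)/3 = 0.477231
T_{2}^{(2)} = (16·0.477231 − 0.480062) / 15 = 0.477042
(Column j=1 coincides with Simpson's rule on the same nodes.)

0.4770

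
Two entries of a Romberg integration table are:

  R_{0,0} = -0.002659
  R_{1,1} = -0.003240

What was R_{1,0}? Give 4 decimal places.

From R_{1,1} = (4·R_{1,0} − R_{0,0})/3, solve for R_{1,0}:
4·R_{1,0} = 3·(-0.003240) + (-0.002659) = -0.012379
R_{1,0} = -0.003095

-0.0031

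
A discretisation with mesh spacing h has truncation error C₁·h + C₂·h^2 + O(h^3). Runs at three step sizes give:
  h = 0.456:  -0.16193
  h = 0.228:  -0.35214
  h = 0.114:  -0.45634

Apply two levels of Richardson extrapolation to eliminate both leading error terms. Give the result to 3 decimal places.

First eliminate the h term (factor 2^1 = 2):
  B₁ = (2·(-0.35214) − (-0.16193))/1 = -0.54235
  B₂ = (2·(-0.45634) − (-0.35214))/1 = -0.56054
Then eliminate the h^2 term (factor 2^2 = 4):
  (4·(-0.56054) − (-0.54235))/3 = -0.56660

-0.567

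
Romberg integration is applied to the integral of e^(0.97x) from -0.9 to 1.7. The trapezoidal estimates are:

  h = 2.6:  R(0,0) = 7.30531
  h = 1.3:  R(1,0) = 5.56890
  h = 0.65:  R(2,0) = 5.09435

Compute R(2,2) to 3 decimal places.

4.933

Richardson extrapolation on the trapezoidal column (denominator 4−1=3):
R(1,1) = 5.56890 + (5.56890 − 7.30531)/3 = 4.99010
R(2,1) = (4·5.09435 − 5.56890) / 3 = 4.93617
R(2,2) = (16·4.93617 − 4.99010) / 15 = 4.93257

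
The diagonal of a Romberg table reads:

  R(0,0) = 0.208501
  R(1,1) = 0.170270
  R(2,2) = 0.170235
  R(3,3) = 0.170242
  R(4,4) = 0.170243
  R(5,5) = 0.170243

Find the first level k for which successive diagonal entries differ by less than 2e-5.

k = 3

|R(1,1) − R(0,0)| = 0.038231 ≥ 2e-5
|R(2,2) − R(1,1)| = 0.000035 ≥ 2e-5
|R(3,3) − R(2,2)| = 0.000007 < 2e-5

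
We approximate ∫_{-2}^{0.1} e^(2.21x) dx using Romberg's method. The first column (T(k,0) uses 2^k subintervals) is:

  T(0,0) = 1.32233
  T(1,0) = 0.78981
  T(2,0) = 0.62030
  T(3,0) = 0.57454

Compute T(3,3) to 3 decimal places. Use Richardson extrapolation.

0.559

T(1,1) = (4·0.78981 − 1.32233) / 3 = 0.61230
T(2,1) = 0.62030 + (0.62030 − 0.78981)/3 = 0.56380
T(3,1) = 0.57454 + (0.57454 − 0.62030)/3 = 0.55929
T(2,2) = 0.56380 + (0.56380 − 0.61230)/15 = 0.56057
T(3,2) = (16·0.55929 − 0.56380) / 15 = 0.55899
T(3,3) = 0.55899 + (0.55899 − 0.56057)/63 = 0.55896
(Column j=1 coincides with Simpson's rule on the same nodes.)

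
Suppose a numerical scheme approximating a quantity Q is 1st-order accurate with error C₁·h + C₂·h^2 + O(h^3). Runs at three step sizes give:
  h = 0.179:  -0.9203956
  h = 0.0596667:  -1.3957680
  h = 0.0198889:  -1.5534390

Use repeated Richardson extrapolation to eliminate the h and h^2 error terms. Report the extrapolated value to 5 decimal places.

First eliminate the h term (factor 3^1 = 3):
  B₁ = (3·(-1.3957680) − (-0.9203956))/2 = -1.6334542
  B₂ = (3·(-1.5534390) − (-1.3957680))/2 = -1.6322745
Then eliminate the h^2 term (factor 3^2 = 9):
  (9·(-1.6322745) − (-1.6334542))/8 = -1.6321270

-1.63213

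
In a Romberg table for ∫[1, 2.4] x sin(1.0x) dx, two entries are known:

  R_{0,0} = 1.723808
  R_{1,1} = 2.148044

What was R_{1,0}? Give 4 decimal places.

From R_{1,1} = (4·R_{1,0} − R_{0,0})/3, solve for R_{1,0}:
4·R_{1,0} = 3·2.148044 + 1.723808 = 8.167940
R_{1,0} = 2.041985

2.0420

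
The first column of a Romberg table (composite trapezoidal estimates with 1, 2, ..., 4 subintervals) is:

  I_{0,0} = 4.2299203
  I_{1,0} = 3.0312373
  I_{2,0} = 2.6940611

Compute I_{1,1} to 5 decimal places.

2.63168

I_{1,1} = (4·3.0312373 − 4.2299203) / 3 = 2.6316763
(Column j=1 coincides with Simpson's rule on the same nodes.)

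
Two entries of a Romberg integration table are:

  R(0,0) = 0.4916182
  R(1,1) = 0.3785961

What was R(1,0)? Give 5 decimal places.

0.40685

From R(1,1) = (4·R(1,0) − R(0,0))/3, solve for R(1,0):
4·R(1,0) = 3·0.3785961 + 0.4916182 = 1.6274065
R(1,0) = 0.4068516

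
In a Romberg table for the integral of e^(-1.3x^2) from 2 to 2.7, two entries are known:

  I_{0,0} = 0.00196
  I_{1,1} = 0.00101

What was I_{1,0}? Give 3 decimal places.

From I_{1,1} = (4·I_{1,0} − I_{0,0})/3, solve for I_{1,0}:
4·I_{1,0} = 3·0.00101 + 0.00196 = 0.00499
I_{1,0} = 0.00125

0.001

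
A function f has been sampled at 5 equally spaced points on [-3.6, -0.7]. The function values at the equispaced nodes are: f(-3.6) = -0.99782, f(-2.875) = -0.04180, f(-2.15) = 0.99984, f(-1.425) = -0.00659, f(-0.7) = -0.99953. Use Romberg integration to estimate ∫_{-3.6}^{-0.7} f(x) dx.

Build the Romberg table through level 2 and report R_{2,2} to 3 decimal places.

-0.114

R_{0,0} (trapezoid, 1 panel, h=2.9000): -2.89616
R_{1,0} (trapezoid, 2 panels, h=1.4500): 0.00169
R_{2,0} (trapezoid, 4 panels, h=0.7250): -0.03424
R_{1,1} = 0.00169 + (0.00169 − (-2.89616))/3 = 0.96764
R_{2,1} = -0.03424 + (-0.03424 − 0.00169)/3 = -0.04622
R_{2,2} = -0.04622 + (-0.04622 − 0.96764)/15 = -0.11381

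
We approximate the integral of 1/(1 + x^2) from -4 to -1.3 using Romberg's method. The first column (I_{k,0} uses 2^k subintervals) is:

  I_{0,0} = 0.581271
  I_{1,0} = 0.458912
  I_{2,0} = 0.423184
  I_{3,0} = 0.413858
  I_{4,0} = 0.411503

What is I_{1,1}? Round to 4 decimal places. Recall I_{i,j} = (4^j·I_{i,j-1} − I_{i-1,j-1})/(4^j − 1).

Richardson extrapolation on the trapezoidal column (denominator 4−1=3):
I_{1,1} = 0.458912 + (0.458912 − 0.581271)/3 = 0.418126

0.4181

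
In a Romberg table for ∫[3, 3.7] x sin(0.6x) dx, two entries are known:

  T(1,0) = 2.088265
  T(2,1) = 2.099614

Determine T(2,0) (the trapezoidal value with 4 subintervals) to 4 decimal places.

2.0968

From T(2,1) = (4·T(2,0) − T(1,0))/3, solve for T(2,0):
4·T(2,0) = 3·2.099614 + 2.088265 = 8.387107
T(2,0) = 2.096777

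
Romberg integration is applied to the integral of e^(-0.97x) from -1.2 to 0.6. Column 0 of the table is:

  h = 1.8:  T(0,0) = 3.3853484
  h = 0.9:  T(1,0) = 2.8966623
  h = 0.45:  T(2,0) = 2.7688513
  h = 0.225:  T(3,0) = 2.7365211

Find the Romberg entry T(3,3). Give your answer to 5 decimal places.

Richardson extrapolation on the trapezoidal column (denominator 4−1=3):
T(1,1) = 2.8966623 + (2.8966623 − 3.3853484)/3 = 2.7337669
T(2,1) = (4·2.7688513 − 2.8966623) / 3 = 2.7262476
T(3,1) = 2.7365211 + (2.7365211 − 2.7688513)/3 = 2.7257444
T(2,2) = 2.7262476 + (2.7262476 − 2.7337669)/15 = 2.7257463
T(3,2) = (16·2.7257444 − 2.7262476) / 15 = 2.7257109
T(3,3) = 2.7257109 + (2.7257109 − 2.7257463)/63 = 2.7257103

2.72571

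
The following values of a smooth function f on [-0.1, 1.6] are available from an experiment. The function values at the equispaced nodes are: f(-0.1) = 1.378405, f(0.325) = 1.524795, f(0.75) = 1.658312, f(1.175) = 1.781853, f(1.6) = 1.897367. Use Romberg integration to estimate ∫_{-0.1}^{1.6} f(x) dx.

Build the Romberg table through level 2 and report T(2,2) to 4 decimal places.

T(0,0) (trapezoid, 1 panel, h=1.7000): 2.784406
T(1,0) (trapezoid, 2 panels, h=0.8500): 2.801768
T(2,0) (trapezoid, 4 panels, h=0.4250): 2.806210
T(1,1) = 2.801768 + (2.801768 − 2.784406)/3 = 2.807555
T(2,1) = 2.806210 + (2.806210 − 2.801768)/3 = 2.807691
T(2,2) = 2.807691 + (2.807691 − 2.807555)/15 = 2.807700

2.8077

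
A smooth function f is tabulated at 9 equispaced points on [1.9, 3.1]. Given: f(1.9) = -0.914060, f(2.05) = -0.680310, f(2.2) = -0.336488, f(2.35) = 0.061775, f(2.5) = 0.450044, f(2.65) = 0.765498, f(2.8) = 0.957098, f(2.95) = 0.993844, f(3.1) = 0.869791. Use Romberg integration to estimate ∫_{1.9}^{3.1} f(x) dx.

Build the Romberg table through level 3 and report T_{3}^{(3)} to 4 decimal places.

0.3330

T_{0}^{(0)} (trapezoid, 1 panel, h=1.2000): -0.026561
T_{1}^{(0)} (trapezoid, 2 panels, h=0.6000): 0.256746
T_{2}^{(0)} (trapezoid, 4 panels, h=0.3000): 0.314556
T_{3}^{(0)} (trapezoid, 8 panels, h=0.1500): 0.328399
T_{1}^{(1)} = 0.256746 + (0.256746 − (-0.026561))/3 = 0.351182
T_{2}^{(1)} = 0.314556 + (0.314556 − 0.256746)/3 = 0.333826
T_{3}^{(1)} = 0.328399 + (0.328399 − 0.314556)/3 = 0.333013
T_{2}^{(2)} = 0.333826 + (0.333826 − 0.351182)/15 = 0.332669
T_{3}^{(2)} = 0.333013 + (0.333013 − 0.333826)/15 = 0.332959
T_{3}^{(3)} = 0.332959 + (0.332959 − 0.332669)/63 = 0.332964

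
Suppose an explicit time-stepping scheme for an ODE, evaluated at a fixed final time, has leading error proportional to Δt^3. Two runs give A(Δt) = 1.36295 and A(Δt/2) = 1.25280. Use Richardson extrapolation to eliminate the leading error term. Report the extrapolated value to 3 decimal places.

The leading error scales as Δt^3; refining by a factor of 2 reduces it by 2^3 = 8.
Extrapolated value = (8·A(Δt/2) − A(Δt)) / (8 − 1)
= (8·1.25280 − 1.36295) / 7
= 8.65945 / 7 = 1.23706

1.237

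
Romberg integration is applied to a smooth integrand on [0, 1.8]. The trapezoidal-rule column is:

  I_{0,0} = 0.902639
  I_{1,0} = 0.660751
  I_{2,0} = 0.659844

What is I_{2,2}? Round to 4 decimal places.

0.6648

Richardson extrapolation on the trapezoidal column (denominator 4−1=3):
I_{1,1} = (4·0.660751 − 0.902639) / 3 = 0.580122
I_{2,1} = (4·0.659844 − 0.660751) / 3 = 0.659542
I_{2,2} = (16·0.659542 − 0.580122) / 15 = 0.664837
(Column j=1 coincides with Simpson's rule on the same nodes.)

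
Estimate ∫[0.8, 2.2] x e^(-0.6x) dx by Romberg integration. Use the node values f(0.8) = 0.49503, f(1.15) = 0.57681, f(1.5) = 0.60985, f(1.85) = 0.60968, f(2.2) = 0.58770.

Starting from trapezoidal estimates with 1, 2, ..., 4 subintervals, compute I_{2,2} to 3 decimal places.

I_{0,0} (trapezoid, 1 panel, h=1.4000): 0.75791
I_{1,0} (trapezoid, 2 panels, h=0.7000): 0.80585
I_{2,0} (trapezoid, 4 panels, h=0.3500): 0.81820
I_{1,1} = 0.80585 + (0.80585 − 0.75791)/3 = 0.82183
I_{2,1} = 0.81820 + (0.81820 − 0.80585)/3 = 0.82232
I_{2,2} = 0.82232 + (0.82232 − 0.82183)/15 = 0.82235

0.822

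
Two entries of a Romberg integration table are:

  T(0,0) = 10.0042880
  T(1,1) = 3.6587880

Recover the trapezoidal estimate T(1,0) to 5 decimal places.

From T(1,1) = (4·T(1,0) − T(0,0))/3, solve for T(1,0):
4·T(1,0) = 3·3.6587880 + 10.0042880 = 20.9806520
T(1,0) = 5.2451630

5.24516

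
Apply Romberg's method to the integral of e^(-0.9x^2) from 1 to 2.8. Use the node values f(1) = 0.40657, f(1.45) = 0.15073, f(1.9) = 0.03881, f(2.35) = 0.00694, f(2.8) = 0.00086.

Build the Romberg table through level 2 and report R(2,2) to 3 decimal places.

0.167

R(0,0) (trapezoid, 1 panel, h=1.8000): 0.36669
R(1,0) (trapezoid, 2 panels, h=0.9000): 0.21827
R(2,0) (trapezoid, 4 panels, h=0.4500): 0.18009
R(1,1) = 0.21827 + (0.21827 − 0.36669)/3 = 0.16880
R(2,1) = 0.18009 + (0.18009 − 0.21827)/3 = 0.16736
R(2,2) = 0.16736 + (0.16736 − 0.16880)/15 = 0.16726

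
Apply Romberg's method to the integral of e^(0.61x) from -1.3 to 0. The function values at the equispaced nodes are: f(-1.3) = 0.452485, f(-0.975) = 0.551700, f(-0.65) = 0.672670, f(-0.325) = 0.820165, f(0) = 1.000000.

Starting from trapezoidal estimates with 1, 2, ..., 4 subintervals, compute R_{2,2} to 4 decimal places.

R_{0,0} (trapezoid, 1 panel, h=1.3000): 0.944115
R_{1,0} (trapezoid, 2 panels, h=0.6500): 0.909293
R_{2,0} (trapezoid, 4 panels, h=0.3250): 0.900503
R_{1,1} = 0.909293 + (0.909293 − 0.944115)/3 = 0.897686
R_{2,1} = 0.900503 + (0.900503 − 0.909293)/3 = 0.897573
R_{2,2} = 0.897573 + (0.897573 − 0.897686)/15 = 0.897565

0.8976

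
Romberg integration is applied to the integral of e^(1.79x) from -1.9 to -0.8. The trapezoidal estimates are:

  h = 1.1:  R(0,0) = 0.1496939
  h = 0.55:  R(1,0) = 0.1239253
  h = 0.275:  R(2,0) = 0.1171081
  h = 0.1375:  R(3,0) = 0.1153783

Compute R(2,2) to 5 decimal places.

Richardson extrapolation on the trapezoidal column (denominator 4−1=3):
R(1,1) = 0.1239253 + (0.1239253 − 0.1496939)/3 = 0.1153358
R(2,1) = 0.1171081 + (0.1171081 − 0.1239253)/3 = 0.1148357
R(2,2) = 0.1148357 + (0.1148357 − 0.1153358)/15 = 0.1148024

0.11480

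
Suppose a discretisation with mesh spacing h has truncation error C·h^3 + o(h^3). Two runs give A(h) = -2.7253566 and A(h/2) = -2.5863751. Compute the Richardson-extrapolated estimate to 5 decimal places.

The leading error scales as h^3; refining by a factor of 2 reduces it by 2^3 = 8.
Extrapolated value = (8·A(h/2) − A(h)) / (8 − 1)
= (8·(-2.5863751) − (-2.7253566)) / 7
= -17.9656442 / 7 = -2.5665206

-2.56652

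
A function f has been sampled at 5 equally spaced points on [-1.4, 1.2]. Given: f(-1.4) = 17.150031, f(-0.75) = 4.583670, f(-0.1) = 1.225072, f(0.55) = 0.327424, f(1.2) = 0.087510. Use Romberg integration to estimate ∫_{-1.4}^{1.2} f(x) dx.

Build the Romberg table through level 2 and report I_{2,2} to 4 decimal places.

I_{0,0} (trapezoid, 1 panel, h=2.6000): 22.408803
I_{1,0} (trapezoid, 2 panels, h=1.3000): 12.796995
I_{2,0} (trapezoid, 4 panels, h=0.6500): 9.590709
I_{1,1} = 12.796995 + (12.796995 − 22.408803)/3 = 9.593059
I_{2,1} = 9.590709 + (9.590709 − 12.796995)/3 = 8.521947
I_{2,2} = 8.521947 + (8.521947 − 9.593059)/15 = 8.450540

8.4505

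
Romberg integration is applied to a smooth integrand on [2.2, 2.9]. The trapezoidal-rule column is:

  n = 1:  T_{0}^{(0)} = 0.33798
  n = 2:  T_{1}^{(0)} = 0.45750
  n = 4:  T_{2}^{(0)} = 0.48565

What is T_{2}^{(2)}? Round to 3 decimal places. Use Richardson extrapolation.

0.495

Richardson extrapolation on the trapezoidal column (denominator 4−1=3):
T_{1}^{(1)} = (4·0.45750 − 0.33798) / 3 = 0.49734
T_{2}^{(1)} = (4·0.48565 − 0.45750) / 3 = 0.49503
T_{2}^{(2)} = 0.49503 + (0.49503 − 0.49734)/15 = 0.49488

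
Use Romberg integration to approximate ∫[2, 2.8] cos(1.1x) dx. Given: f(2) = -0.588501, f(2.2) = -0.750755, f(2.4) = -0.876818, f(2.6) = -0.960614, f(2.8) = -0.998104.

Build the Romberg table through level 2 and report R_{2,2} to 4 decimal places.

-0.6790

R_{0,0} (trapezoid, 1 panel, h=0.8000): -0.634642
R_{1,0} (trapezoid, 2 panels, h=0.4000): -0.668048
R_{2,0} (trapezoid, 4 panels, h=0.2000): -0.676298
R_{1,1} = -0.668048 + (-0.668048 − (-0.634642))/3 = -0.679183
R_{2,1} = -0.676298 + (-0.676298 − (-0.668048))/3 = -0.679048
R_{2,2} = -0.679048 + (-0.679048 − (-0.679183))/15 = -0.679039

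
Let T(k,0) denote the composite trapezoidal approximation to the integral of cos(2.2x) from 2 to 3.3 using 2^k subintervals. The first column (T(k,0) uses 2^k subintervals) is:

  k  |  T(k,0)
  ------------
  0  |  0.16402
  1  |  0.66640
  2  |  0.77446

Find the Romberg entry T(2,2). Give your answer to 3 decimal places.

0.809

T(1,1) = (4·0.66640 − 0.16402) / 3 = 0.83386
T(2,1) = (4·0.77446 − 0.66640) / 3 = 0.81048
T(2,2) = 0.81048 + (0.81048 − 0.83386)/15 = 0.80892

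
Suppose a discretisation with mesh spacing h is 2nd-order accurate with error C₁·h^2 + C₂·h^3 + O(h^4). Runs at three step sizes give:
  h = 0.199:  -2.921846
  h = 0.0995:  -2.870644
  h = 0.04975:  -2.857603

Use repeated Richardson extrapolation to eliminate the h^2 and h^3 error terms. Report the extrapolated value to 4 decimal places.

-2.8532

First eliminate the h^2 term (factor 2^2 = 4):
  B₁ = (4·(-2.870644) − (-2.921846))/3 = -2.853577
  B₂ = (4·(-2.857603) − (-2.870644))/3 = -2.853256
Then eliminate the h^3 term (factor 2^3 = 8):
  (8·(-2.853256) − (-2.853577))/7 = -2.853210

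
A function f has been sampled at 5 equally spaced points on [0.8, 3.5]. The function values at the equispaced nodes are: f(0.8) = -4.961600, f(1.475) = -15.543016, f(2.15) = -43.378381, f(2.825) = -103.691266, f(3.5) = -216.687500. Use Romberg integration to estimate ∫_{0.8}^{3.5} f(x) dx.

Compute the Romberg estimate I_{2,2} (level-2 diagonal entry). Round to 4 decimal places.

-176.6274

I_{0,0} (trapezoid, 1 panel, h=2.7000): -299.226285
I_{1,0} (trapezoid, 2 panels, h=1.3500): -208.173957
I_{2,0} (trapezoid, 4 panels, h=0.6750): -184.570119
I_{1,1} = -208.173957 + (-208.173957 − (-299.226285))/3 = -177.823181
I_{2,1} = -184.570119 + (-184.570119 − (-208.173957))/3 = -176.702173
I_{2,2} = -176.702173 + (-176.702173 − (-177.823181))/15 = -176.627439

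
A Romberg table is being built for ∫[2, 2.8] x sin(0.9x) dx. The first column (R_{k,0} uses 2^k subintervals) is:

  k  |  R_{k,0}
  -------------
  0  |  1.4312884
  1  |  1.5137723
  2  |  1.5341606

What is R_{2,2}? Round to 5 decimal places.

Richardson extrapolation on the trapezoidal column (denominator 4−1=3):
R_{1,1} = (4·1.5137723 − 1.4312884) / 3 = 1.5412669
R_{2,1} = 1.5341606 + (1.5341606 − 1.5137723)/3 = 1.5409567
R_{2,2} = (16·1.5409567 − 1.5412669) / 15 = 1.5409360

1.54094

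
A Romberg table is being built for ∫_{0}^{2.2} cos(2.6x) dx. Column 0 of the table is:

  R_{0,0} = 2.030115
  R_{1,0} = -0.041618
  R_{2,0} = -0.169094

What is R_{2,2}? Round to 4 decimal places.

-0.1769

Richardson extrapolation on the trapezoidal column (denominator 4−1=3):
R_{1,1} = -0.041618 + (-0.041618 − 2.030115)/3 = -0.732196
R_{2,1} = -0.169094 + (-0.169094 − (-0.041618))/3 = -0.211586
R_{2,2} = (16·(-0.211586) − (-0.732196)) / 15 = -0.176879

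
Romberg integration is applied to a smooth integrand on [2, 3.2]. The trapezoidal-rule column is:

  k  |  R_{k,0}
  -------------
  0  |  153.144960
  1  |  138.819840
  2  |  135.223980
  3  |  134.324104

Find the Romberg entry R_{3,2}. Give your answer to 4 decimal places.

R_{2,1} = (4·135.223980 − 138.819840) / 3 = 134.025360
R_{3,1} = 134.324104 + (134.324104 − 135.223980)/3 = 134.024145
R_{3,2} = 134.024145 + (134.024145 − 134.025360)/15 = 134.024064

134.0241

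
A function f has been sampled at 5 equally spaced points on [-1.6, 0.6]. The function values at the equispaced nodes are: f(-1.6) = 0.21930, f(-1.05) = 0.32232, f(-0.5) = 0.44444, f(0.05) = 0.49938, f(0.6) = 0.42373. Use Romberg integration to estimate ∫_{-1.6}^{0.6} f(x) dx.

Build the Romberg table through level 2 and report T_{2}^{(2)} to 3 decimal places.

T_{0}^{(0)} (trapezoid, 1 panel, h=2.2000): 0.70733
T_{1}^{(0)} (trapezoid, 2 panels, h=1.1000): 0.84255
T_{2}^{(0)} (trapezoid, 4 panels, h=0.5500): 0.87321
T_{1}^{(1)} = 0.84255 + (0.84255 − 0.70733)/3 = 0.88762
T_{2}^{(1)} = 0.87321 + (0.87321 − 0.84255)/3 = 0.88343
T_{2}^{(2)} = 0.88343 + (0.88343 − 0.88762)/15 = 0.88315

0.883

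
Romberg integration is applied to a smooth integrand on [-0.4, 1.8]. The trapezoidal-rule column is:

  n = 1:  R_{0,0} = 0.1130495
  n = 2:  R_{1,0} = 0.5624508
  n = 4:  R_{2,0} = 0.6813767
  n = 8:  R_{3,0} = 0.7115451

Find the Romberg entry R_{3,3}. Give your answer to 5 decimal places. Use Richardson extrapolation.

Richardson extrapolation on the trapezoidal column (denominator 4−1=3):
R_{1,1} = 0.5624508 + (0.5624508 − 0.1130495)/3 = 0.7122512
R_{2,1} = 0.6813767 + (0.6813767 − 0.5624508)/3 = 0.7210187
R_{3,1} = (4·0.7115451 − 0.6813767) / 3 = 0.7216012
R_{2,2} = 0.7210187 + (0.7210187 − 0.7122512)/15 = 0.7216032
R_{3,2} = 0.7216012 + (0.7216012 − 0.7210187)/15 = 0.7216400
R_{3,3} = (64·0.7216400 − 0.7216032) / 63 = 0.7216406

0.72164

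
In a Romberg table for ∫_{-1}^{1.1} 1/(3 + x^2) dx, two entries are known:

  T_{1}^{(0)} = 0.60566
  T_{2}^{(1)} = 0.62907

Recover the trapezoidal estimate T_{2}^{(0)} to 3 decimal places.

From T_{2}^{(1)} = (4·T_{2}^{(0)} − T_{1}^{(0)})/3, solve for T_{2}^{(0)}:
4·T_{2}^{(0)} = 3·0.62907 + 0.60566 = 2.49287
T_{2}^{(0)} = 0.62322

0.623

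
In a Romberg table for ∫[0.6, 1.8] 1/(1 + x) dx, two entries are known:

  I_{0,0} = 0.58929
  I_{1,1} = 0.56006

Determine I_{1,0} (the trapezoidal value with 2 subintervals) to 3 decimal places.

From I_{1,1} = (4·I_{1,0} − I_{0,0})/3, solve for I_{1,0}:
4·I_{1,0} = 3·0.56006 + 0.58929 = 2.26947
I_{1,0} = 0.56737

0.567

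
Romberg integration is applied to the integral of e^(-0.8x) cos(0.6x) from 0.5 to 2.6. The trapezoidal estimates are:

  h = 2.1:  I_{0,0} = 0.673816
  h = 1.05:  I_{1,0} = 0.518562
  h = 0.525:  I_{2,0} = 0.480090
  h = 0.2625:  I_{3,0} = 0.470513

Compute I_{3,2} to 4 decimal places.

I_{2,1} = 0.480090 + (0.480090 − 0.518562)/3 = 0.467266
I_{3,1} = 0.470513 + (0.470513 − 0.480090)/3 = 0.467321
I_{3,2} = (16·0.467321 − 0.467266) / 15 = 0.467325

0.4673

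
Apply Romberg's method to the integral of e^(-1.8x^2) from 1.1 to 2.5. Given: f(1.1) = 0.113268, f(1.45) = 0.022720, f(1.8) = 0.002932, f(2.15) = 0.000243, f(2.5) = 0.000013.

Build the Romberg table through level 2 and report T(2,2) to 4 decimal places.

T(0,0) (trapezoid, 1 panel, h=1.4000): 0.079297
T(1,0) (trapezoid, 2 panels, h=0.7000): 0.041701
T(2,0) (trapezoid, 4 panels, h=0.3500): 0.028887
T(1,1) = 0.041701 + (0.041701 − 0.079297)/3 = 0.029169
T(2,1) = 0.028887 + (0.028887 − 0.041701)/3 = 0.024616
T(2,2) = 0.024616 + (0.024616 − 0.029169)/15 = 0.024312

0.0243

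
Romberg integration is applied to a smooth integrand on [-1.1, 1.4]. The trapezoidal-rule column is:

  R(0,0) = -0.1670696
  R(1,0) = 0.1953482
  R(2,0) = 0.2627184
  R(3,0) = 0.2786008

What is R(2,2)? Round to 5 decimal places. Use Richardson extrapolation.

R(1,1) = (4·0.1953482 − (-0.1670696)) / 3 = 0.3161541
R(2,1) = 0.2627184 + (0.2627184 − 0.1953482)/3 = 0.2851751
R(2,2) = (16·0.2851751 − 0.3161541) / 15 = 0.2831098

0.28311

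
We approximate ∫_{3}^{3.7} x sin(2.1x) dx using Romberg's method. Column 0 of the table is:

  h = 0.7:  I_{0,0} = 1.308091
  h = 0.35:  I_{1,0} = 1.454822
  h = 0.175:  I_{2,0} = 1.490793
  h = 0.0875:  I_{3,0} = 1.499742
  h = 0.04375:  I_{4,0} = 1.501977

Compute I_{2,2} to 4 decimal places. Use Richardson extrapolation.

Richardson extrapolation on the trapezoidal column (denominator 4−1=3):
I_{1,1} = 1.454822 + (1.454822 − 1.308091)/3 = 1.503732
I_{2,1} = (4·1.490793 − 1.454822) / 3 = 1.502783
I_{2,2} = 1.502783 + (1.502783 − 1.503732)/15 = 1.502720

1.5027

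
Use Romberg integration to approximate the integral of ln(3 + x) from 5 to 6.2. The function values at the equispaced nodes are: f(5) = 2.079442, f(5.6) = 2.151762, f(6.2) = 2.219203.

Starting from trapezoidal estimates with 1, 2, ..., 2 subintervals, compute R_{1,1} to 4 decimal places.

R_{0,0} (trapezoid, 1 panel, h=1.2000): 2.579187
R_{1,0} (trapezoid, 2 panels, h=0.6000): 2.580651
R_{1,1} = 2.580651 + (2.580651 − 2.579187)/3 = 2.581139

2.5811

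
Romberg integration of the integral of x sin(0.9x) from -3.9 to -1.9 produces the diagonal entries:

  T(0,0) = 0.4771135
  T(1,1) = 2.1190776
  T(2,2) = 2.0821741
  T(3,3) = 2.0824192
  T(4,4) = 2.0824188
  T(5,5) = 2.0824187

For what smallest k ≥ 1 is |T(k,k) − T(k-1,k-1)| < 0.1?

k = 2

|T(1,1) − T(0,0)| = 1.6419641 ≥ 0.1
|T(2,2) − T(1,1)| = 0.0369035 < 0.1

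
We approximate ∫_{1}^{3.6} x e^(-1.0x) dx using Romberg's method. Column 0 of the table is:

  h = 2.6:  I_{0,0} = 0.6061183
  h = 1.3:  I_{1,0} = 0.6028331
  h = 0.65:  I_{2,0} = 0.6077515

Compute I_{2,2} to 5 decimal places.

0.60990

Richardson extrapolation on the trapezoidal column (denominator 4−1=3):
I_{1,1} = 0.6028331 + (0.6028331 − 0.6061183)/3 = 0.6017380
I_{2,1} = 0.6077515 + (0.6077515 − 0.6028331)/3 = 0.6093910
I_{2,2} = 0.6093910 + (0.6093910 − 0.6017380)/15 = 0.6099012
(Column j=1 coincides with Simpson's rule on the same nodes.)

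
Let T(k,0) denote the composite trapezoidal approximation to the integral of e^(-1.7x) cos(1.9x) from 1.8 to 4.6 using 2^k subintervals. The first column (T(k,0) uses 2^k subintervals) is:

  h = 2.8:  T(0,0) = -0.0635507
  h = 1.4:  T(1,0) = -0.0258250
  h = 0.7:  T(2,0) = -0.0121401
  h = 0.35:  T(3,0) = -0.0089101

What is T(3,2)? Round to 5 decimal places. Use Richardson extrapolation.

-0.00785

Richardson extrapolation on the trapezoidal column (denominator 4−1=3):
T(2,1) = -0.0121401 + (-0.0121401 − (-0.0258250))/3 = -0.0075785
T(3,1) = (4·(-0.0089101) − (-0.0121401)) / 3 = -0.0078334
T(3,2) = -0.0078334 + (-0.0078334 − (-0.0075785))/15 = -0.0078504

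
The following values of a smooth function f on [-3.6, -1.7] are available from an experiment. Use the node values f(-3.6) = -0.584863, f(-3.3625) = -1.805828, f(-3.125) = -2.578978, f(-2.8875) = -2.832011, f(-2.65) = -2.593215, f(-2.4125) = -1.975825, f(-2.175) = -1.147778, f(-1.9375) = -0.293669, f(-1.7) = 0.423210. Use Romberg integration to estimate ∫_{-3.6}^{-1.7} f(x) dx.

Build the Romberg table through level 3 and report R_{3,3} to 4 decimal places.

R_{0,0} (trapezoid, 1 panel, h=1.9000): -0.153570
R_{1,0} (trapezoid, 2 panels, h=0.9500): -2.540339
R_{2,0} (trapezoid, 4 panels, h=0.4750): -3.040379
R_{3,0} (trapezoid, 8 panels, h=0.2375): -3.160681
R_{1,1} = -2.540339 + (-2.540339 − (-0.153570))/3 = -3.335929
R_{2,1} = -3.040379 + (-3.040379 − (-2.540339))/3 = -3.207059
R_{3,1} = -3.160681 + (-3.160681 − (-3.040379))/3 = -3.200782
R_{2,2} = -3.207059 + (-3.207059 − (-3.335929))/15 = -3.198468
R_{3,2} = -3.200782 + (-3.200782 − (-3.207059))/15 = -3.200364
R_{3,3} = -3.200364 + (-3.200364 − (-3.198468))/63 = -3.200394

-3.2004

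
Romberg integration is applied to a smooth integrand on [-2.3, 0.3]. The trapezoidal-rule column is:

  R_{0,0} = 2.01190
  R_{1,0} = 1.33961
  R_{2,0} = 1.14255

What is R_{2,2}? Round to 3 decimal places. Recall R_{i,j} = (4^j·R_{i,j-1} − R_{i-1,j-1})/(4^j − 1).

1.074

Richardson extrapolation on the trapezoidal column (denominator 4−1=3):
R_{1,1} = (4·1.33961 − 2.01190) / 3 = 1.11551
R_{2,1} = (4·1.14255 − 1.33961) / 3 = 1.07686
R_{2,2} = (16·1.07686 − 1.11551) / 15 = 1.07428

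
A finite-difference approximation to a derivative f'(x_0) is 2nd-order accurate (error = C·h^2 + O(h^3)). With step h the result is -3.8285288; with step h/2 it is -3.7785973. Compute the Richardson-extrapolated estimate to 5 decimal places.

-3.76195

Extrapolated value = (4·A(h/2) − A(h)) / (4 − 1)
= (4·(-3.7785973) − (-3.8285288)) / 3
= -11.2858604 / 3 = -3.7619535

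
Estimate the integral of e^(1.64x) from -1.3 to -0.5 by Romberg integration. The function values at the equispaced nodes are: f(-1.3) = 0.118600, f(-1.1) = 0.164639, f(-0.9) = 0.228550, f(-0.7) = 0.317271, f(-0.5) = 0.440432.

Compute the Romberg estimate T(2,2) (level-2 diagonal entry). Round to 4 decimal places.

0.1962

T(0,0) (trapezoid, 1 panel, h=0.8000): 0.223613
T(1,0) (trapezoid, 2 panels, h=0.4000): 0.203226
T(2,0) (trapezoid, 4 panels, h=0.2000): 0.197995
T(1,1) = 0.203226 + (0.203226 − 0.223613)/3 = 0.196430
T(2,1) = 0.197995 + (0.197995 − 0.203226)/3 = 0.196251
T(2,2) = 0.196251 + (0.196251 − 0.196430)/15 = 0.196239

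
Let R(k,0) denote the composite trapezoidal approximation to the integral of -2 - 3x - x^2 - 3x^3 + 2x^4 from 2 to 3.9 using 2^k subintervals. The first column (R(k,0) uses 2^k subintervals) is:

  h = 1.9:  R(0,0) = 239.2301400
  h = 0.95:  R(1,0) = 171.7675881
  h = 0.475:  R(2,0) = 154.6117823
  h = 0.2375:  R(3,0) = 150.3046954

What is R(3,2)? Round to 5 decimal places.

R(2,1) = (4·154.6117823 − 171.7675881) / 3 = 148.8931804
R(3,1) = (4·150.3046954 − 154.6117823) / 3 = 148.8689998
R(3,2) = 148.8689998 + (148.8689998 − 148.8931804)/15 = 148.8673878

148.86739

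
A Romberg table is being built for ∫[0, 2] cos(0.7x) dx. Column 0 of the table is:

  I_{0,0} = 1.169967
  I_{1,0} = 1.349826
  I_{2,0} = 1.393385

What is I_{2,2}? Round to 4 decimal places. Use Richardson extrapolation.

1.4078

Richardson extrapolation on the trapezoidal column (denominator 4−1=3):
I_{1,1} = (4·1.349826 − 1.169967) / 3 = 1.409779
I_{2,1} = 1.393385 + (1.393385 − 1.349826)/3 = 1.407905
I_{2,2} = (16·1.407905 − 1.409779) / 15 = 1.407780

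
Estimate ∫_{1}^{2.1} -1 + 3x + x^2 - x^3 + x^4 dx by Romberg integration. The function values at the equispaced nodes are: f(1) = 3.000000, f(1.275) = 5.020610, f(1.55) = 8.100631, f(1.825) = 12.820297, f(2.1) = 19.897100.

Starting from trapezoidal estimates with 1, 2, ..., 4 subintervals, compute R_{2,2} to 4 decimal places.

10.1248

R_{0,0} (trapezoid, 1 panel, h=1.1000): 12.593405
R_{1,0} (trapezoid, 2 panels, h=0.5500): 10.752050
R_{2,0} (trapezoid, 4 panels, h=0.2750): 10.282274
R_{1,1} = 10.752050 + (10.752050 − 12.593405)/3 = 10.138265
R_{2,1} = 10.282274 + (10.282274 − 10.752050)/3 = 10.125682
R_{2,2} = 10.125682 + (10.125682 − 10.138265)/15 = 10.124843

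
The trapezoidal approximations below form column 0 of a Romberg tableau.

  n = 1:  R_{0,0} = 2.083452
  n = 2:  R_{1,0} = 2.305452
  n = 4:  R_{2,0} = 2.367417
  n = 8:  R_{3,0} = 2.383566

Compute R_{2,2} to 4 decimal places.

2.3886

R_{1,1} = 2.305452 + (2.305452 − 2.083452)/3 = 2.379452
R_{2,1} = (4·2.367417 − 2.305452) / 3 = 2.388072
R_{2,2} = (16·2.388072 − 2.379452) / 15 = 2.388647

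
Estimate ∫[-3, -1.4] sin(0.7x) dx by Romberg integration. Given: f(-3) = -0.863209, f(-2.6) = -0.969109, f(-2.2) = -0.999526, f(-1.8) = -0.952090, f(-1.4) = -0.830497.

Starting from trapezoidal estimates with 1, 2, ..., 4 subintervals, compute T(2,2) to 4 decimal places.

-1.5170

T(0,0) (trapezoid, 1 panel, h=1.6000): -1.354965
T(1,0) (trapezoid, 2 panels, h=0.8000): -1.477103
T(2,0) (trapezoid, 4 panels, h=0.4000): -1.507031
T(1,1) = -1.477103 + (-1.477103 − (-1.354965))/3 = -1.517816
T(2,1) = -1.507031 + (-1.507031 − (-1.477103))/3 = -1.517007
T(2,2) = -1.517007 + (-1.517007 − (-1.517816))/15 = -1.516953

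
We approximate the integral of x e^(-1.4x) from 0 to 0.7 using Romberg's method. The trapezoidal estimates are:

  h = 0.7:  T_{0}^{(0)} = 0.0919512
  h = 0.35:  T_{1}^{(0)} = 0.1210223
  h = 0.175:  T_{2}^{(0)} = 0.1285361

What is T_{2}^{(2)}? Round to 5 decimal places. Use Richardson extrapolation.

0.13106

Richardson extrapolation on the trapezoidal column (denominator 4−1=3):
T_{1}^{(1)} = (4·0.1210223 − 0.0919512) / 3 = 0.1307127
T_{2}^{(1)} = 0.1285361 + (0.1285361 − 0.1210223)/3 = 0.1310407
T_{2}^{(2)} = 0.1310407 + (0.1310407 − 0.1307127)/15 = 0.1310626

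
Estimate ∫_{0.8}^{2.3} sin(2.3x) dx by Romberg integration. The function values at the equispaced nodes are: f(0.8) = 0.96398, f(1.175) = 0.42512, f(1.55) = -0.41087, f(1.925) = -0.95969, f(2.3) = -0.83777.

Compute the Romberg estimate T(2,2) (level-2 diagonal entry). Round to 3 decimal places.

-0.353

T(0,0) (trapezoid, 1 panel, h=1.5000): 0.09466
T(1,0) (trapezoid, 2 panels, h=0.7500): -0.26082
T(2,0) (trapezoid, 4 panels, h=0.3750): -0.33088
T(1,1) = -0.26082 + (-0.26082 − 0.09466)/3 = -0.37931
T(2,1) = -0.33088 + (-0.33088 − (-0.26082))/3 = -0.35423
T(2,2) = -0.35423 + (-0.35423 − (-0.37931))/15 = -0.35256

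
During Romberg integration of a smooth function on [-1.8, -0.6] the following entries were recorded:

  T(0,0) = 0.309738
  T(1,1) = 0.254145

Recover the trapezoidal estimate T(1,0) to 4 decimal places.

From T(1,1) = (4·T(1,0) − T(0,0))/3, solve for T(1,0):
4·T(1,0) = 3·0.254145 + 0.309738 = 1.072173
T(1,0) = 0.268043

0.2680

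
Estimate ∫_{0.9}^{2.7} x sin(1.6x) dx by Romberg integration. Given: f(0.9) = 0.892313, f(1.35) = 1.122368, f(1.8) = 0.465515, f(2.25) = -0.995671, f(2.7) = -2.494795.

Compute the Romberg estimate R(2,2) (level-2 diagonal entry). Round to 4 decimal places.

R(0,0) (trapezoid, 1 panel, h=1.8000): -1.442234
R(1,0) (trapezoid, 2 panels, h=0.9000): -0.302153
R(2,0) (trapezoid, 4 panels, h=0.4500): -0.094063
R(1,1) = -0.302153 + (-0.302153 − (-1.442234))/3 = 0.077874
R(2,1) = -0.094063 + (-0.094063 − (-0.302153))/3 = -0.024700
R(2,2) = -0.024700 + (-0.024700 − 0.077874)/15 = -0.031538

-0.0315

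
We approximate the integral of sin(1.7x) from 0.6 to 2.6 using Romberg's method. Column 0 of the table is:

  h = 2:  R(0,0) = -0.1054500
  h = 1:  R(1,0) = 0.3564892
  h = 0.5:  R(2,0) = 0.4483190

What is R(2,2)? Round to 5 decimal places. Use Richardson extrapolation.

0.47683

Richardson extrapolation on the trapezoidal column (denominator 4−1=3):
R(1,1) = (4·0.3564892 − (-0.1054500)) / 3 = 0.5104689
R(2,1) = 0.4483190 + (0.4483190 − 0.3564892)/3 = 0.4789289
R(2,2) = (16·0.4789289 − 0.5104689) / 15 = 0.4768262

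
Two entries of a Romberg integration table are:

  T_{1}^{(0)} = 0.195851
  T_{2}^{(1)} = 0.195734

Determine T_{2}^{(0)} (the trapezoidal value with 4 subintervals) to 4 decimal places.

From T_{2}^{(1)} = (4·T_{2}^{(0)} − T_{1}^{(0)})/3, solve for T_{2}^{(0)}:
4·T_{2}^{(0)} = 3·0.195734 + 0.195851 = 0.783053
T_{2}^{(0)} = 0.195763

0.1958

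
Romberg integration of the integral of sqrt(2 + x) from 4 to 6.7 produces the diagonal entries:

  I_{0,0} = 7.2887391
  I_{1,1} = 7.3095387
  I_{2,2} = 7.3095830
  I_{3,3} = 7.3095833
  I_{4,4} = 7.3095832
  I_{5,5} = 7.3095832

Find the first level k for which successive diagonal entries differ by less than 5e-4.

|I_{1,1} − I_{0,0}| = 0.0207996 ≥ 5e-4
|I_{2,2} − I_{1,1}| = 0.0000443 < 5e-4

k = 2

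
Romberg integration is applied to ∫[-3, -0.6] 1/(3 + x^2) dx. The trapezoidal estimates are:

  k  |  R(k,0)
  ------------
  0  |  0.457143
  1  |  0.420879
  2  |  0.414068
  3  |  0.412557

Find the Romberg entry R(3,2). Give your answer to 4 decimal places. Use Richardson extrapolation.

Richardson extrapolation on the trapezoidal column (denominator 4−1=3):
R(2,1) = 0.414068 + (0.414068 − 0.420879)/3 = 0.411798
R(3,1) = (4·0.412557 − 0.414068) / 3 = 0.412053
R(3,2) = 0.412053 + (0.412053 − 0.411798)/15 = 0.412070
(Column j=1 coincides with Simpson's rule on the same nodes.)

0.4121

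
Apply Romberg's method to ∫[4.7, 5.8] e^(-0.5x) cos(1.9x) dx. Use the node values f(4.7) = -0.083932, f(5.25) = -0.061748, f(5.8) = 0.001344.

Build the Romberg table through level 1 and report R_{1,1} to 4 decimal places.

R_{0,0} (trapezoid, 1 panel, h=1.1000): -0.045423
R_{1,0} (trapezoid, 2 panels, h=0.5500): -0.056673
R_{1,1} = -0.056673 + (-0.056673 − (-0.045423))/3 = -0.060423

-0.0604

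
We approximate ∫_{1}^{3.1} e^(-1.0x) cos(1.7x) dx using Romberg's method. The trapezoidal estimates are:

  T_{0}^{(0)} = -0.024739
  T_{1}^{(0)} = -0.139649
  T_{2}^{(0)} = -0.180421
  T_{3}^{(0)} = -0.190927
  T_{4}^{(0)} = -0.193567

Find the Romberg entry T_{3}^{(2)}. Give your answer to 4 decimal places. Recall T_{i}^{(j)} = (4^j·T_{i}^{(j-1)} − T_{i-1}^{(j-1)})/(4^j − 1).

-0.1945

Richardson extrapolation on the trapezoidal column (denominator 4−1=3):
T_{2}^{(1)} = -0.180421 + (-0.180421 − (-0.139649))/3 = -0.194012
T_{3}^{(1)} = -0.190927 + (-0.190927 − (-0.180421))/3 = -0.194429
T_{3}^{(2)} = (16·(-0.194429) − (-0.194012)) / 15 = -0.194457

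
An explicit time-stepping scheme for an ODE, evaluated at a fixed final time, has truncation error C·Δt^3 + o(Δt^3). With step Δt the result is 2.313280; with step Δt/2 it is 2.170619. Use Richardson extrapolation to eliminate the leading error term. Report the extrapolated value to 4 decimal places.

2.1502

Extrapolated value = (8·A(Δt/2) − A(Δt)) / (8 − 1)
= (8·2.170619 − 2.313280) / 7
= 15.051672 / 7 = 2.150239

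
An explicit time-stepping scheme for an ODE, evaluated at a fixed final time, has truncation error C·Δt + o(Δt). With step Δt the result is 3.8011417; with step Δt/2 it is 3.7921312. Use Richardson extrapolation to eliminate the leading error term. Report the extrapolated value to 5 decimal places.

Extrapolated value = (2·A(Δt/2) − A(Δt)) / (2 − 1)
= (2·3.7921312 − 3.8011417) / 1
= 3.7831207 / 1 = 3.7831207

3.78312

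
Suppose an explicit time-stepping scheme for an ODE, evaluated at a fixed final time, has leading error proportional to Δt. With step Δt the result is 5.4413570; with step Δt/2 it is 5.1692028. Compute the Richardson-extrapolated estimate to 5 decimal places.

4.89705

Extrapolated value = (2·A(Δt/2) − A(Δt)) / (2 − 1)
= (2·5.1692028 − 5.4413570) / 1
= 4.8970486 / 1 = 4.8970486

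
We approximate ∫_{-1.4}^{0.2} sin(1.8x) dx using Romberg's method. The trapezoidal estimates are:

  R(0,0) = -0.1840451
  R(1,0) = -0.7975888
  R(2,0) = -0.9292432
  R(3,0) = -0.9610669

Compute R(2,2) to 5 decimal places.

-0.97120

R(1,1) = -0.7975888 + (-0.7975888 − (-0.1840451))/3 = -1.0021034
R(2,1) = (4·(-0.9292432) − (-0.7975888)) / 3 = -0.9731280
R(2,2) = (16·(-0.9731280) − (-1.0021034)) / 15 = -0.9711963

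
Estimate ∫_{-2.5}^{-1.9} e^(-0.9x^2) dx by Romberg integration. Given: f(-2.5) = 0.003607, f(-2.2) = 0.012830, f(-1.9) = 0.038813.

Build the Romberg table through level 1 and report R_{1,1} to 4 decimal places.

0.0094

R_{0,0} (trapezoid, 1 panel, h=0.6000): 0.012726
R_{1,0} (trapezoid, 2 panels, h=0.3000): 0.010212
R_{1,1} = 0.010212 + (0.010212 − 0.012726)/3 = 0.009374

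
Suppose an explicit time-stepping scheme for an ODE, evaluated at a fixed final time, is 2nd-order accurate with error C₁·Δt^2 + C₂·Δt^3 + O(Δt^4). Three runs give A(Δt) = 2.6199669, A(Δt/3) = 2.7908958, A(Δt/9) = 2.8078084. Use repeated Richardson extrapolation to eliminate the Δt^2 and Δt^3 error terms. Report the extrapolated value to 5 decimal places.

2.80983

First eliminate the Δt^2 term (factor 3^2 = 9):
  B₁ = (9·2.7908958 − 2.6199669)/8 = 2.8122619
  B₂ = (9·2.8078084 − 2.7908958)/8 = 2.8099225
Then eliminate the Δt^3 term (factor 3^3 = 27):
  (27·2.8099225 − 2.8122619)/26 = 2.8098325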